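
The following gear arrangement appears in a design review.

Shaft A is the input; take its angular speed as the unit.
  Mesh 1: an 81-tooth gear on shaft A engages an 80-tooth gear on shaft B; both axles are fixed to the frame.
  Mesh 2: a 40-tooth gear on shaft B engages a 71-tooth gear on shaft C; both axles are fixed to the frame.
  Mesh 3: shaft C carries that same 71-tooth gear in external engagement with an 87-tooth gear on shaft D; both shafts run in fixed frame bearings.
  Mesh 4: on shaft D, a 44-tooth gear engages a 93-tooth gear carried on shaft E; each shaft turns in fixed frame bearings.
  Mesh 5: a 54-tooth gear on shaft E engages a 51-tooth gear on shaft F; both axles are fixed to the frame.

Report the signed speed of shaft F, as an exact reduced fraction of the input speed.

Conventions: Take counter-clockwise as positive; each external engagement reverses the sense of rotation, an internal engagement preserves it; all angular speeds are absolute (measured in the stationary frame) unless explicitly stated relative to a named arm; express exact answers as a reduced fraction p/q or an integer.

-3564/15283

5-mesh fixed-axis compound train (all bearings frame-fixed)
mesh 1 [81T→80T]: |ω|/ω_in = 1×81/80 = 81/80, sense flips to −
mesh 2 [40T→71T]: |ω|/ω_in = (81/80)×40/71 = 81/142, sense flips to +
mesh 3 [71T→87T]: |ω|/ω_in = (81/142)×71/87 = 27/58, sense flips to −
mesh 4 [44T→93T]: |ω|/ω_in = (27/58)×44/93 = 198/899, sense flips to +
mesh 5 [54T→51T]: |ω|/ω_in = (198/899)×54/51 = 3564/15283, sense flips to −
signed output speed (× input speed) = -3564/15283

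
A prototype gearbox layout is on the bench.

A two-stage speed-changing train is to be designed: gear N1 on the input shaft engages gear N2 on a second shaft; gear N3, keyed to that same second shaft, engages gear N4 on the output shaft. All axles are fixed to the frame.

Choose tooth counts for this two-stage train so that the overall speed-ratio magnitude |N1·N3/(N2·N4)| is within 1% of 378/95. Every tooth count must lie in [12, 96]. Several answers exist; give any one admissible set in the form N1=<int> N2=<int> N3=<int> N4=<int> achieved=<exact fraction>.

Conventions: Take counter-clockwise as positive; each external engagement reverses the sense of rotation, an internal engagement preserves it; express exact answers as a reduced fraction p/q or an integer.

N1=14 N2=15 N3=81 N4=19 achieved=378/95

2-stage fixed-axis compound train for ratio 378/95
target = 378/95 in lowest terms: an exact hit needs N1·N3 = k·378 and N2·N4 = k·95 for one integer k, every count in [12, 96]; additionally prefer no 1:1 stage (N1 ≠ N2, N3 ≠ N4)
k = 1…2: no 1:1-free in-range split of k·378 and k·95 into factor pairs; take k = 3
k = 3: N1·N3 = 1134 = 14·81, N2·N4 = 285 = 15·19
achieved = 14·81/(15·19) = 378/95; |achieved − target| = 0 ≤ 189/4750 ✓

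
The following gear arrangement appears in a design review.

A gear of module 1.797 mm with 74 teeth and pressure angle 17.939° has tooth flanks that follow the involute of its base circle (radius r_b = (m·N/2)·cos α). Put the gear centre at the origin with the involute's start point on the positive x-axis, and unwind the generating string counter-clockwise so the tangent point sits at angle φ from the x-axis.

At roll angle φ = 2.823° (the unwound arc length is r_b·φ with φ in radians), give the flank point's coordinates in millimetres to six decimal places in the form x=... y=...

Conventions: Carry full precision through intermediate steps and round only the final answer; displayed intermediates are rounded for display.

class = single-mesh tooth geometry [base-circle involute, m = 1.797, 74T]
pitch radius r_p = m·N/2 = 1.797·74/2 = 66.489000
base radius r_b = r_p·cos α = 66.489000·cos 17.939° = 63.256635
roll angle φ = 2.823° = 0.04927064 rad
x = r_b·(cos φ + φ·sin φ) = 63.333370
y = r_b·(sin φ − φ·cos φ) = 0.002521

x=63.333370 y=0.002521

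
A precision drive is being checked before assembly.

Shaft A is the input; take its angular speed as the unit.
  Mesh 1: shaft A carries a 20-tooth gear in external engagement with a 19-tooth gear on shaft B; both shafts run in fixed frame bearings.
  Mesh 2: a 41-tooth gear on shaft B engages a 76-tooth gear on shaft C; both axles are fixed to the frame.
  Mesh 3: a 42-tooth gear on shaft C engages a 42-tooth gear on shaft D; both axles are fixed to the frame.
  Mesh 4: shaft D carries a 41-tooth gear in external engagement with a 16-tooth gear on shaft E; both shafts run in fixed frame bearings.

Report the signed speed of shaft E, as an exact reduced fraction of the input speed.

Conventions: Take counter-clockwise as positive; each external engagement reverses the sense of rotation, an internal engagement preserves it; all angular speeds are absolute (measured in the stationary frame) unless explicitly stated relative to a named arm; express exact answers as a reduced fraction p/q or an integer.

8405/5776

4-mesh fixed-axis compound train (all bearings frame-fixed)
mesh 1 [20T→19T]: |ω|/ω_in = 1×20/19 = 20/19, sense flips to −
mesh 2 [41T→76T]: |ω|/ω_in = (20/19)×41/76 = 205/361, sense flips to +
mesh 3 [42T→42T]: |ω|/ω_in = (205/361)×42/42 = 205/361, sense flips to −
mesh 4 [41T→16T]: |ω|/ω_in = (205/361)×41/16 = 8405/5776, sense flips to +
signed output speed (× input speed) = 8405/5776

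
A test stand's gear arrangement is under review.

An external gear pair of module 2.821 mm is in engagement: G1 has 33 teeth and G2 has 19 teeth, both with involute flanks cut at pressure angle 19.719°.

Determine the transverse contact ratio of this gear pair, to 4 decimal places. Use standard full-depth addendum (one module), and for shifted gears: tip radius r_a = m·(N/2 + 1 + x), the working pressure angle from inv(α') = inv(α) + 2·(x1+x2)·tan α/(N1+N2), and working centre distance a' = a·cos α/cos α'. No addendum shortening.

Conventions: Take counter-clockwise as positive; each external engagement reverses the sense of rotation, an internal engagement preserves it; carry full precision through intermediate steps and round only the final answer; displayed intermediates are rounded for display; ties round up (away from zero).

1.6202

class = single-mesh tooth geometry [involute pair 33T × 19T, m = 2.821]
base radii: r_b1 = 43.816953, r_b2 = 25.227943
tip radii: r_a1 = 49.367500, r_a2 = 29.620500
no profile shift: α' = α, a' = a
action lengths: √(r_a1²−r_b1²) = 22.742574, √(r_a2²−r_b2²) = 15.521757
base pitch p_b = π·m·cos α = 8.342728
CR = (22.742574 + 15.521757 − 73.346000·sin 19.71900°)/8.342728 = 1.620195
contact ratio ≈ 1.6202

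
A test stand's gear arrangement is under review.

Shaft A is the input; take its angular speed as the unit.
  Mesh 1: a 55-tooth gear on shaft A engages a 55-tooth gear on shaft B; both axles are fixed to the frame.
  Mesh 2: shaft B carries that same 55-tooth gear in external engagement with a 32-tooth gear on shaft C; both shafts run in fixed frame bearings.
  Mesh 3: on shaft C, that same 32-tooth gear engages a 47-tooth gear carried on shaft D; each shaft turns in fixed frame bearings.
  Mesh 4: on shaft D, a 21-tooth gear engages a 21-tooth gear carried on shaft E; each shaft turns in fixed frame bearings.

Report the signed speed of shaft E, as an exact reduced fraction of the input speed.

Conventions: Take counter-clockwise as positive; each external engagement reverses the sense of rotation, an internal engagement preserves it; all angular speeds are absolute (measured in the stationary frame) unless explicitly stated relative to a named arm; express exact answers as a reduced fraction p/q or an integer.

55/47

4-mesh fixed-axis compound train (all bearings frame-fixed)
mesh 1 [55T→55T]: |ω|/ω_in = 1×55/55 = 1, sense flips to −
mesh 2 [55T→32T]: |ω|/ω_in = 1×55/32 = 55/32, sense flips to +
mesh 3 [32T→47T]: |ω|/ω_in = (55/32)×32/47 = 55/47, sense flips to −
mesh 4 [21T→21T]: |ω|/ω_in = (55/47)×21/21 = 55/47, sense flips to +
signed output speed (× input speed) = 55/47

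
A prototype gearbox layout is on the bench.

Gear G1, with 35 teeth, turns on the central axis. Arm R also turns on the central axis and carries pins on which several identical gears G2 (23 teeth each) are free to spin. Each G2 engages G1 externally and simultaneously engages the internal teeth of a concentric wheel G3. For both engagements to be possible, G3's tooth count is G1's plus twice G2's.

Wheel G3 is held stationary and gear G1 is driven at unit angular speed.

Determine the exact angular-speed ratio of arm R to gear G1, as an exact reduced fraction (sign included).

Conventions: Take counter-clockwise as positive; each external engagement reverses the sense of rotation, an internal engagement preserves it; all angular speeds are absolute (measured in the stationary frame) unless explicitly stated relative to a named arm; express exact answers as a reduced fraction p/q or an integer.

35/116

topology: planetary set — G1 35T / G2 23T / G3 81T, arm = carrier (Willis)
ring teeth: 35 + 2·23 = 81
35(ω_sun−ω_arm) = −81(ω_ring−ω_arm),  ω_ring = 0, ω_sun = 1
35(1−ω_arm) = −81(0−ω_arm)  ⇒  116·ω_arm = 35  ⇒  ω_arm = 35/116
ω_out/ω_in = 35/116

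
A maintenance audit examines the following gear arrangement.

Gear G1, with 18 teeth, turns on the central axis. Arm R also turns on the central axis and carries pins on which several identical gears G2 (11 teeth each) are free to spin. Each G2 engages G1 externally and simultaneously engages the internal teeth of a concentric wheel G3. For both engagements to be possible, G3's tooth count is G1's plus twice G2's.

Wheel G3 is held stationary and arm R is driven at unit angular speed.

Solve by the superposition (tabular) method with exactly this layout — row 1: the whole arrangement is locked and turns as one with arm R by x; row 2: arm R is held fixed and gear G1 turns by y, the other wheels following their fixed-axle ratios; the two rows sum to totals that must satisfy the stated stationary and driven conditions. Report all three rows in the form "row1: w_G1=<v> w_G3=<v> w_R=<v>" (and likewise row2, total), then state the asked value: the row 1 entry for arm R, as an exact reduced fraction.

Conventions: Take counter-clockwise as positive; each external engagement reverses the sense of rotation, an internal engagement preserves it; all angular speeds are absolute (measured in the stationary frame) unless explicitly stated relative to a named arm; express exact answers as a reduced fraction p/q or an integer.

row1: w_G1=1 w_G3=1 w_R=1
row2: w_G1=20/9 w_G3=-1 w_R=0
total: w_G1=29/9 w_G3=0 w_R=1
asked value: 1

planetary set (18T centre, 11T on arm, 40T internal) — Willis relation
row 1 — lock + rotate with arm: ω_sun = ω_ring = ω_arm = x
superposition row 2 [arm held]: sun y, ring −(18/40)·y, arm 0
boundary: total ω_ring = x − (18/40)·y = 0 and total ω_arm = x = 1  ⇒  y = 20/9, x = 1
row 2 ring = −(18/40)·20/9 = -1
totals (row 1 + row 2): sun 1 + 20/9 = 29/9, ring 1 + (-1) = 0, arm 1 + 0 = 1
asked cell (row1, arm) = 1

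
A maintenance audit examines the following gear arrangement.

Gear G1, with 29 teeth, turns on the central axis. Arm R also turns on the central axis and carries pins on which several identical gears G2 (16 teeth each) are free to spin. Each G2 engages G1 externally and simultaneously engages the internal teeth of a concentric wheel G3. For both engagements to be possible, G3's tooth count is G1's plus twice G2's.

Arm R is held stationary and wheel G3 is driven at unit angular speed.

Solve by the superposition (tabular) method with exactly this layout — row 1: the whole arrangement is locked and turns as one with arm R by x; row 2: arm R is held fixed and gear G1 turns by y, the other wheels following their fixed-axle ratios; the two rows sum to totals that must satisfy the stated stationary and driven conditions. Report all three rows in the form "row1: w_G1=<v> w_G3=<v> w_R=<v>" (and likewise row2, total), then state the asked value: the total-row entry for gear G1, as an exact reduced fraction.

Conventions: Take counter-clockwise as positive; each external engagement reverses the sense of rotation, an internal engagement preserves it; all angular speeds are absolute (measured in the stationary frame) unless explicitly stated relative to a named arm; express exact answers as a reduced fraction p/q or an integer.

row1: w_G1=0 w_G3=0 w_R=0
row2: w_G1=-61/29 w_G3=1 w_R=0
total: w_G1=-61/29 w_G3=1 w_R=0
asked value: -61/29

planetary set (29T centre, 16T on arm, 61T internal) — Willis relation
row 1 — lock + rotate with arm: ω_sun = ω_ring = ω_arm = x
row 2: sun turns y, ring = −(29/61)·y, arm 0
boundary: total ω_arm = x = 0 and total ω_ring = x − (29/61)·y = 1  ⇒  y = -61/29, x = 0
row 2 ring = −(29/61)·(-61/29) = 1
totals (row 1 + row 2): sun 0 + (-61/29) = -61/29, ring 0 + 1 = 1, arm 0 + 0 = 0
asked cell (total, sun) = -61/29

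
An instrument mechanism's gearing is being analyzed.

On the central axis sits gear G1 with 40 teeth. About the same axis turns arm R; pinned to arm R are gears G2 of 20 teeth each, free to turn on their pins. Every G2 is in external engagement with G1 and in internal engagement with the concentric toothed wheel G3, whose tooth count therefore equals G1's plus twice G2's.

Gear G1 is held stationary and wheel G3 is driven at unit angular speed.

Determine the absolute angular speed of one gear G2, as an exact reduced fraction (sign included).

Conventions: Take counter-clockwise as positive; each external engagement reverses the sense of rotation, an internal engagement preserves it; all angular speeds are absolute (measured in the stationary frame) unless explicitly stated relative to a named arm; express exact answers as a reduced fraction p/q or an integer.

planetary set (40T centre, 20T on arm, 80T internal) — Willis relation
ring teeth: 40 + 2·20 = 80
40(ω_sun−ω_arm) = −80(ω_ring−ω_arm),  ω_sun = 0, ω_ring = 1
40(0−ω_arm) = −80(1−ω_arm)  ⇒  120·ω_arm = 80  ⇒  ω_arm = 2/3
sun–planet mesh: 40·(0−2/3) = −20·(ω_p−ω_arm)  ⇒  ω_p−ω_arm = 4/3
ω_p = 2/3 + 4/3 = 2
exact speed ratio = 2

2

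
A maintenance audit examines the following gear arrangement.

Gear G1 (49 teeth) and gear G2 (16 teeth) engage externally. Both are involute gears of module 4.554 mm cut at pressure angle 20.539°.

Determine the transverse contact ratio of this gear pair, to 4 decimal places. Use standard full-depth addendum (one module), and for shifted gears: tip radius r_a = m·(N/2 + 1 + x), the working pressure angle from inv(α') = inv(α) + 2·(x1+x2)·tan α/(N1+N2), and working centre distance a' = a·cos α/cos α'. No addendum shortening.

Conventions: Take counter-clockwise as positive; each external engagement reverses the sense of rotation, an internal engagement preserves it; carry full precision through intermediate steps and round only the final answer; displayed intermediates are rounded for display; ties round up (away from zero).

single-mesh involute tooth geometry (49T engaging 16T at module 4.554)
base radii: r_b1 = 104.480705, r_b2 = 34.116149
tip radii: r_a1 = 116.127000, r_a2 = 40.986000
no profile shift: α' = α, a' = a
action lengths: √(r_a1²−r_b1²) = 50.687891, √(r_a2²−r_b2²) = 22.714326
base pitch p_b = π·m·cos α = 13.397380
CR = (50.687891 + 22.714326 − 148.005000·sin 20.53900°)/13.397380 = 1.602957
contact ratio ≈ 1.6030

1.6030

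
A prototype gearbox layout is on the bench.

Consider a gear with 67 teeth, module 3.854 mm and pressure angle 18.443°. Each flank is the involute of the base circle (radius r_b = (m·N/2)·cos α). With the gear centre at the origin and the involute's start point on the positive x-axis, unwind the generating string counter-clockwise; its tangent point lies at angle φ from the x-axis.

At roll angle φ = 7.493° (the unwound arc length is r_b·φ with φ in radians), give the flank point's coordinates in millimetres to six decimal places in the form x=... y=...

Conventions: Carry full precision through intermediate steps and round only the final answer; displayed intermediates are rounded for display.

recognized (one wheel, involute flank): single-mesh tooth geometry, m = 3.854, N = 67
pitch radius r_p = m·N/2 = 3.854·67/2 = 129.109000
base radius r_b = r_p·cos α = 129.109000·cos 18.443° = 122.477814
roll angle φ = 7.493° = 0.13077752 rad
x = r_b·(cos φ + φ·sin φ) = 123.520694
y = r_b·(sin φ − φ·cos φ) = 0.091158

x=123.520694 y=0.091158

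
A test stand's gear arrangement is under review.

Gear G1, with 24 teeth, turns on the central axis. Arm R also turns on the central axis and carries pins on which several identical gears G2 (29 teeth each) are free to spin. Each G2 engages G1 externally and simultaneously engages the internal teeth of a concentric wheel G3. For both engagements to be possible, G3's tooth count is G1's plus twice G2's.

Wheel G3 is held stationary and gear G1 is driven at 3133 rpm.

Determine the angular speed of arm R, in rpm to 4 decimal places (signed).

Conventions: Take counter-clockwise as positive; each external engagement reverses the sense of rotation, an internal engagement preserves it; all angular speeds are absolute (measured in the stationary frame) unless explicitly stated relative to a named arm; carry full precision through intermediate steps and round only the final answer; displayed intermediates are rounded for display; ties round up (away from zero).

+709.3585 rpm

planetary set (24T centre, 29T on arm, 82T internal) — Willis relation
normalise by the input: solve with ω_sun = 1, then scale by 3133 rpm
ring teeth: 24 + 2·29 = 82
24(ω_sun−ω_arm) = −82(ω_ring−ω_arm),  ω_ring = 0, ω_sun = 1
24(1−ω_arm) = −82(0−ω_arm)  ⇒  106·ω_arm = 24  ⇒  ω_arm = 12/53
scale: ω_arm = 12/53 × 3133 rpm = +709.3585 rpm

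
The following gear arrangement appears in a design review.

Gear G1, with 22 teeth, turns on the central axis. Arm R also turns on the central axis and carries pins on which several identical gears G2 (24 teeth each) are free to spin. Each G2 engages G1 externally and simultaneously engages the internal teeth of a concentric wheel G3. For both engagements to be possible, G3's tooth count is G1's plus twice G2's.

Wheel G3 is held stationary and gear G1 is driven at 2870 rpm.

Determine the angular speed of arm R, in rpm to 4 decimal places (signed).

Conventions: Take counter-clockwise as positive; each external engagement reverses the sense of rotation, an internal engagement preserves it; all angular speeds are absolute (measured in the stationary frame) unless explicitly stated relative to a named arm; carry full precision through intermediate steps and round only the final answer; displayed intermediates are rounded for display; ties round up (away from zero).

+686.3043 rpm

topology: planetary set — G1 22T / G2 24T / G3 70T, arm = carrier (Willis)
normalise by the input: solve with ω_sun = 1, then scale by 2870 rpm
ring teeth: 22 + 2·24 = 70
22(ω_sun−ω_arm) = −70(ω_ring−ω_arm),  ω_ring = 0, ω_sun = 1
22(1−ω_arm) = −70(0−ω_arm)  ⇒  92·ω_arm = 22  ⇒  ω_arm = 11/46
scale: ω_arm = 11/46 × 2870 rpm = +686.3043 rpm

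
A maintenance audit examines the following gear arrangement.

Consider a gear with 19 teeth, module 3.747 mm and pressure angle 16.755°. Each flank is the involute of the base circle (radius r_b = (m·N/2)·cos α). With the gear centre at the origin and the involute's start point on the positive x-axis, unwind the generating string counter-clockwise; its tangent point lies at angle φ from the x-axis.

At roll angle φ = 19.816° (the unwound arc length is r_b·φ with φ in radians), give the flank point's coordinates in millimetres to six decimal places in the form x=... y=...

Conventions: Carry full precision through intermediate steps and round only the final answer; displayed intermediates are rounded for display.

single-mesh involute tooth geometry (19T wheel at module 3.747)
pitch radius r_p = m·N/2 = 3.747·19/2 = 35.596500
base radius r_b = r_p·cos α = 35.596500·cos 16.755° = 34.085294
roll angle φ = 19.816° = 0.34585444 rad
x = r_b·(cos φ + φ·sin φ) = 36.063298
y = r_b·(sin φ − φ·cos φ) = 0.464432

x=36.063298 y=0.464432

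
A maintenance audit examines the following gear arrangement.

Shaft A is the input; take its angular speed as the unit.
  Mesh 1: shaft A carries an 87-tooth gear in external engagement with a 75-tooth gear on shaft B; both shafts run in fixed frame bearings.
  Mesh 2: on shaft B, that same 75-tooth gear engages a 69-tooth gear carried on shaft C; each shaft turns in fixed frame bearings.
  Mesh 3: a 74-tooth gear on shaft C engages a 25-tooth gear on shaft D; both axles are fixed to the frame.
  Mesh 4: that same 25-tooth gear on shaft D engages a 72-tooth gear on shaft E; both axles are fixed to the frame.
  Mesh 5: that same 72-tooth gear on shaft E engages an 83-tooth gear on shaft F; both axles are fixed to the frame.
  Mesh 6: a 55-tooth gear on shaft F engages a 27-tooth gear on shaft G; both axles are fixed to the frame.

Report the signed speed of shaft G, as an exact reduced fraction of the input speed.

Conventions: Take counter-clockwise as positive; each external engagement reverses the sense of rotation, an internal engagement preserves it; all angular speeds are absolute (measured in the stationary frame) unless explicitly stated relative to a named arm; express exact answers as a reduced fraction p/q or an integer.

6-mesh fixed-axis compound train (all bearings frame-fixed)
mesh 1 [87T→75T]: |ω|/ω_in = 1×87/75 = 29/25, sense flips to −
mesh 2 [75T→69T]: |ω|/ω_in = (29/25)×75/69 = 29/23, sense flips to +
mesh 3 [74T→25T]: |ω|/ω_in = (29/23)×74/25 = 2146/575, sense flips to −
mesh 4 [25T→72T]: |ω|/ω_in = (2146/575)×25/72 = 1073/828, sense flips to +
mesh 5 [72T→83T]: |ω|/ω_in = (1073/828)×72/83 = 2146/1909, sense flips to −
mesh 6 [55T→27T]: |ω|/ω_in = (2146/1909)×55/27 = 118030/51543, sense flips to +
signed output speed (× input speed) = 118030/51543

118030/51543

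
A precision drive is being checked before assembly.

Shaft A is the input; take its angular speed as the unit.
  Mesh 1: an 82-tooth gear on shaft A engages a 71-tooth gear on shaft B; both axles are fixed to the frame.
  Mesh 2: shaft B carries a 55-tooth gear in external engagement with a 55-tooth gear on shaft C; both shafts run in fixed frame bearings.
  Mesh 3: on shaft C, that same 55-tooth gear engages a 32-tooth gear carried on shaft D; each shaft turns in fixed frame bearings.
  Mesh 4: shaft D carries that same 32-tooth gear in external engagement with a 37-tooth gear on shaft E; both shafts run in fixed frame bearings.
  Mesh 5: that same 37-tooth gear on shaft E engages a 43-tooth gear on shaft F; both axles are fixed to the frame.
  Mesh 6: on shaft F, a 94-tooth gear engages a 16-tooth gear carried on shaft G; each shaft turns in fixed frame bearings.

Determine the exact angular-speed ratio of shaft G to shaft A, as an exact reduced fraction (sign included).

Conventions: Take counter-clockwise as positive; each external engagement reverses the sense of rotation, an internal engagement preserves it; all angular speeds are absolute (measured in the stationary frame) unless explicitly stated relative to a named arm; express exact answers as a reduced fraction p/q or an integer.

105985/12212

class = fixed-axis compound train [6 meshes; 6 ratios multiply, 6 sense flips]
mesh 1 [82T→71T]: running ratio 82/71, sense −
mesh 2 [55T→55T]: running ratio 82/71, sense +
mesh 3 [55T→32T]: running ratio 2255/1136, sense −
mesh 4 [32T→37T]: running ratio 4510/2627, sense +
mesh 5 [37T→43T]: running ratio 4510/3053, sense −
mesh 6 [94T→16T]: running ratio 105985/12212, sense +
ω_out/ω_in = 105985/12212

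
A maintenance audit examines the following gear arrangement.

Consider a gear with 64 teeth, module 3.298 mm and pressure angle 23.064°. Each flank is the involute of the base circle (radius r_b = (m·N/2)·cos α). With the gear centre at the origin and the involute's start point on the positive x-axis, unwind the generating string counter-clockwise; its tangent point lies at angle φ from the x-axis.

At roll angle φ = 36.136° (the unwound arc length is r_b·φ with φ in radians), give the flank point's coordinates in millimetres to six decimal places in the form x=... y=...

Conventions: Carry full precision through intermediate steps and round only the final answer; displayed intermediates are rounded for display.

topology: single-mesh involute geometry — m = 3.298, N = 64
pitch radius r_p = m·N/2 = 3.298·64/2 = 105.536000
base radius r_b = r_p·cos α = 105.536000·cos 23.064° = 97.100278
roll angle φ = 36.136° = 0.63069218 rad
x = r_b·(cos φ + φ·sin φ) = 114.533776
y = r_b·(sin φ − φ·cos φ) = 7.801483

x=114.533776 y=7.801483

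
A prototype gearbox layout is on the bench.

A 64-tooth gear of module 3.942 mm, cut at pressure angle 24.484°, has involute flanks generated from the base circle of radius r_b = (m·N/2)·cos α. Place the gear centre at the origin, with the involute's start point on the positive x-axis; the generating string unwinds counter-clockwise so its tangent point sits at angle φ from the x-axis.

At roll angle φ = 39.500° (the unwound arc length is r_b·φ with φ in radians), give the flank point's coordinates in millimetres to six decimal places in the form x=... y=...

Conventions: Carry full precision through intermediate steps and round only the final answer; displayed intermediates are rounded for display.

single-mesh involute tooth geometry (64T wheel at module 3.942)
pitch radius r_p = m·N/2 = 3.942·64/2 = 126.144000
base radius r_b = r_p·cos α = 126.144000·cos 24.484° = 114.800758
roll angle φ = 39.500° = 0.68940505 rad
x = r_b·(cos φ + φ·sin φ) = 138.925004
y = r_b·(sin φ − φ·cos φ) = 11.952634

x=138.925004 y=11.952634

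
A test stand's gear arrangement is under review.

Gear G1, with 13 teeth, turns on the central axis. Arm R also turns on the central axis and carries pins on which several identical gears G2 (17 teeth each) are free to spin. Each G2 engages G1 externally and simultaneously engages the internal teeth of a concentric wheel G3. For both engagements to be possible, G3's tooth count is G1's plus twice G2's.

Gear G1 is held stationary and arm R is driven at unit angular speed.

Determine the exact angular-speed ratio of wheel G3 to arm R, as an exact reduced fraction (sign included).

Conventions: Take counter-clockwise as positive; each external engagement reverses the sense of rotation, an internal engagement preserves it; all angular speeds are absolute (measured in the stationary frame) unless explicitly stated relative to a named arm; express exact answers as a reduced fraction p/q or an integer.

topology: planetary set — G1 13T / G2 17T / G3 47T, arm = carrier (Willis)
ring teeth: 13 + 2·17 = 47
13(ω_sun−ω_arm) = −47(ω_ring−ω_arm),  ω_sun = 0, ω_arm = 1
ω_ring = 1 − (13/47)(0−1) = 60/47
ω_out/ω_in = 60/47

60/47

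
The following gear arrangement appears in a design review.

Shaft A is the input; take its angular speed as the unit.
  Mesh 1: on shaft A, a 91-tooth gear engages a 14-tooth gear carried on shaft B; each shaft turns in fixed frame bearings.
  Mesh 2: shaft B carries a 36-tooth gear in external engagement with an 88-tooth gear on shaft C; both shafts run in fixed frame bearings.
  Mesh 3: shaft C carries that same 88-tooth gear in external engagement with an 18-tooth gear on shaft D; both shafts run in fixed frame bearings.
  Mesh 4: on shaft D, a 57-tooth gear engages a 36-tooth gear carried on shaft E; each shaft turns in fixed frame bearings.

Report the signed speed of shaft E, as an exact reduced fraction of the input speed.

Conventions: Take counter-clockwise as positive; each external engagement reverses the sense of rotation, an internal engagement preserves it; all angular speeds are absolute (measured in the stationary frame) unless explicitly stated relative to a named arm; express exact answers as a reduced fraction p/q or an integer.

4-mesh fixed-axis compound train (all bearings frame-fixed)
mesh 1 [91T→14T]: |ω|/ω_in = 1×91/14 = 13/2, sense flips to −
mesh 2 [36T→88T]: |ω|/ω_in = (13/2)×36/88 = 117/44, sense flips to +
mesh 3 [88T→18T]: |ω|/ω_in = (117/44)×88/18 = 13, sense flips to −
mesh 4 [57T→36T]: |ω|/ω_in = 13×57/36 = 247/12, sense flips to +
signed output speed (× input speed) = 247/12

247/12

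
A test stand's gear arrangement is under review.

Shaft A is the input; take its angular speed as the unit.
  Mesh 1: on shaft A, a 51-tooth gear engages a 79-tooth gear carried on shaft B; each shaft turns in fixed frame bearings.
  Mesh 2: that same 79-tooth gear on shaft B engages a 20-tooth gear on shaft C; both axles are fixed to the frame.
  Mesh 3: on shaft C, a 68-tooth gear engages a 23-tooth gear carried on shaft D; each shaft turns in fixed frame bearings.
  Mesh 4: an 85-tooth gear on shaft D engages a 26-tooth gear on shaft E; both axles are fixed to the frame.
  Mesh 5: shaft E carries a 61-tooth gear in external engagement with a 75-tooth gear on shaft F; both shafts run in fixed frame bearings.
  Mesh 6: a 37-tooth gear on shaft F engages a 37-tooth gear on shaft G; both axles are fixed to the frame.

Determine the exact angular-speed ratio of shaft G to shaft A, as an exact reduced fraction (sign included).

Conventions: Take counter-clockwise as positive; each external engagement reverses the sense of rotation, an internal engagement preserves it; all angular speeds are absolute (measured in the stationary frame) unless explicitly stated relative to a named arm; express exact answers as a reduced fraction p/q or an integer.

class = fixed-axis compound train [6 meshes; 6 ratios multiply, 6 sense flips]
mesh 1 [51T→79T]: running ratio 51/79, sense −
mesh 2 [79T→20T]: running ratio 51/20, sense +
mesh 3 [68T→23T]: running ratio 867/115, sense −
mesh 4 [85T→26T]: running ratio 14739/598, sense +
mesh 5 [61T→75T]: running ratio 299693/14950, sense −
mesh 6 [37T→37T]: running ratio 299693/14950, sense +
ω_out/ω_in = 299693/14950

299693/14950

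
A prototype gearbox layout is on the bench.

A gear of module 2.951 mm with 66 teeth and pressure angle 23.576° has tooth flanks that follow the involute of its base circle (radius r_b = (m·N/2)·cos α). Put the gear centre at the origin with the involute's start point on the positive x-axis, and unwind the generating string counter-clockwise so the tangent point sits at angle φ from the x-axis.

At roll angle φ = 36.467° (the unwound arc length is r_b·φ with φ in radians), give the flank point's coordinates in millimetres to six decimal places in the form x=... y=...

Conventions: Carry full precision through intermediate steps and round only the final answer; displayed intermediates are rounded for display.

x=105.542611 y=7.364528

recognized (one wheel, involute flank): single-mesh tooth geometry, m = 2.951, N = 66
pitch radius r_p = m·N/2 = 2.951·66/2 = 97.383000
base radius r_b = r_p·cos α = 97.383000·cos 23.576° = 89.254475
roll angle φ = 36.467° = 0.63646922 rad
x = r_b·(cos φ + φ·sin φ) = 105.542611
y = r_b·(sin φ − φ·cos φ) = 7.364528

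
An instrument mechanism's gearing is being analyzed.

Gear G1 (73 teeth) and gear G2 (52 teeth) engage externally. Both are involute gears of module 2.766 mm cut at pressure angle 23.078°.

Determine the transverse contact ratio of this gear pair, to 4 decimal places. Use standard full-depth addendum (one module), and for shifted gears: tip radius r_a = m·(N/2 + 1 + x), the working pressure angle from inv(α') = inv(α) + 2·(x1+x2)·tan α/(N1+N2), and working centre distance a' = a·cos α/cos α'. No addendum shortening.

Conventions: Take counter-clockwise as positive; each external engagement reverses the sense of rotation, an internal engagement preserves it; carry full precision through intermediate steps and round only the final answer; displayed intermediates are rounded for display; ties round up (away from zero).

1.6331

single-mesh involute tooth geometry (73T engaging 52T at module 2.766)
base radii: r_b1 = 92.879461, r_b2 = 66.160712
tip radii: r_a1 = 103.725000, r_a2 = 74.682000
no profile shift: α' = α, a' = a
action lengths: √(r_a1²−r_b1²) = 46.176632, √(r_a2²−r_b2²) = 34.643345
base pitch p_b = π·m·cos α = 7.994231
CR = (46.176632 + 34.643345 − 172.875000·sin 23.07800°)/7.994231 = 1.633148
contact ratio ≈ 1.6331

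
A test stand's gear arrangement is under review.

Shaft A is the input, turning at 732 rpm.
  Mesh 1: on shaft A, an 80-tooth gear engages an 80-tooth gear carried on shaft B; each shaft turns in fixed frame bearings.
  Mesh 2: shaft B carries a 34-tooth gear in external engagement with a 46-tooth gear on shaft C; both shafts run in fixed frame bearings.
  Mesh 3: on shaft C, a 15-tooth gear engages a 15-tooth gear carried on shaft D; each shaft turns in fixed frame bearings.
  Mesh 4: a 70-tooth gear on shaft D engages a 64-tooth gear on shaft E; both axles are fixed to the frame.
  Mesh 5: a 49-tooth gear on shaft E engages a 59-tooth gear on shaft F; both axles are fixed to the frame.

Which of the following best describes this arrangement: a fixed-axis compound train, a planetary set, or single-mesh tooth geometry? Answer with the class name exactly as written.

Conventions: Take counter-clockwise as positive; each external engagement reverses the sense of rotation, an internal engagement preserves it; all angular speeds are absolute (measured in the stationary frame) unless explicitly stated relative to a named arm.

class = fixed-axis compound train [5 meshes; 5 ratios multiply, 5 sense flips]
classification: fixed-axis compound train

fixed-axis compound train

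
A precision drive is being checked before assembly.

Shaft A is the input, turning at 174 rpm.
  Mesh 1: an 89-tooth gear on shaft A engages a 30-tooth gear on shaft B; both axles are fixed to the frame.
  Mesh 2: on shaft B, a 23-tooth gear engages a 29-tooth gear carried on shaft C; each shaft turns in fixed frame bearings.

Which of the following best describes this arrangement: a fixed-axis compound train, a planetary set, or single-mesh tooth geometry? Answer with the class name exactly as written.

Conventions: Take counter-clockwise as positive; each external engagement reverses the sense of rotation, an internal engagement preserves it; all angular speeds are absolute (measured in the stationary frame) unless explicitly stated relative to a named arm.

class = fixed-axis compound train [2 meshes; 2 ratios multiply, 2 sense flips]
classification: fixed-axis compound train

fixed-axis compound train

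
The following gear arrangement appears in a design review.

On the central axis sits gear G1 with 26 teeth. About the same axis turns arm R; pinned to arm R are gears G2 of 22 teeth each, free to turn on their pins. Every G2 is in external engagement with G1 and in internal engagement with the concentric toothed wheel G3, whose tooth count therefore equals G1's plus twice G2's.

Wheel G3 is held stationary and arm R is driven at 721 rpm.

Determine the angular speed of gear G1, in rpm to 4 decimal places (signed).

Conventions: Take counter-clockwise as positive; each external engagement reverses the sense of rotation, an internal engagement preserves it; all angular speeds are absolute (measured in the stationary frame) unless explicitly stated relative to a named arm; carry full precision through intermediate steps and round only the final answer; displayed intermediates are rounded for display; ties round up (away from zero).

+2662.1538 rpm

recognized (axles ride arm R): planetary set, 26/22/70 teeth
normalise by the input: solve with ω_arm = 1, then scale by 721 rpm
ring teeth: 26 + 2·22 = 70
26(ω_sun−ω_arm) = −70(ω_ring−ω_arm),  ω_ring = 0, ω_arm = 1
ω_sun = 1 − (70/26)(0−1) = 48/13
scale: ω_sun = 48/13 × 721 rpm = +2662.1538 rpm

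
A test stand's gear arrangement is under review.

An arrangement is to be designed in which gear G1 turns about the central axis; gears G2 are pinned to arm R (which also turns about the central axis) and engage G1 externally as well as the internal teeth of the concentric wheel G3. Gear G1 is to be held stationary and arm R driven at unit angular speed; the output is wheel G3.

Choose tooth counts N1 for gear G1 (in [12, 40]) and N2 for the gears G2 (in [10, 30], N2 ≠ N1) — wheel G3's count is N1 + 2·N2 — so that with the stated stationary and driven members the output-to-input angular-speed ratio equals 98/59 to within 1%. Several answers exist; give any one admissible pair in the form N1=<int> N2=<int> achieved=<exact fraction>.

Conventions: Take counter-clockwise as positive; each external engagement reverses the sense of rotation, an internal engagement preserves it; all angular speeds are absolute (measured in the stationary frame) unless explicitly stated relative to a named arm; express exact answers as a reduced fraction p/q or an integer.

N1=39 N2=10 achieved=98/59

class = planetary set [ratio 98/59 wanted; Willis about the carrier]
Willis with ω_sun = 0: ω_ring/ω_arm = (N1+N3)/N3; set equal to 98/59  ⇒  N3/N1 = 1/(98/59 − 1) = 59/39
N3 = N1 + 2·N2  ⇒  N2/N1 = (N3/N1 − 1)/2 = (59/39 − 1)/2 = 10/39
smallest multiple with N1 ≥ 12 and N2 ≥ 10: k = 1  ⇒  N1 = 1·39 = 39, N2 = 1·10 = 10 (N1 ≤ 40, N2 ≤ 30, N2 ≠ N1 ✓), N3 = 39 + 2·10 = 59
check: (N1+N3)/N3 with N1 = 39, N3 = 59 gives 98/59; |achieved − target| = 0 ≤ 49/2950 ✓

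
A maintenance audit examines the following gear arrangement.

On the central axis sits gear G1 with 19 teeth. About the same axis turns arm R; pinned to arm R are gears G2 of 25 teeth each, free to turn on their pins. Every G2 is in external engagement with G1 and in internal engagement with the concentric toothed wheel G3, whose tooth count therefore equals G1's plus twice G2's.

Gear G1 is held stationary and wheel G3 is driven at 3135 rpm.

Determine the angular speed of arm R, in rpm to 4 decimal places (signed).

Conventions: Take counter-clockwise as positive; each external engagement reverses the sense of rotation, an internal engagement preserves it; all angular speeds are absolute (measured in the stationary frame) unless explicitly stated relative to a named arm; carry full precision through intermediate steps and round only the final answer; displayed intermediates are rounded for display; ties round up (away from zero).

planetary set (19T centre, 25T on arm, 69T internal) — Willis relation
normalise by the input: solve with ω_ring = 1, then scale by 3135 rpm
ring teeth: 19 + 2·25 = 69
19(ω_sun−ω_arm) = −69(ω_ring−ω_arm),  ω_sun = 0, ω_ring = 1
19(0−ω_arm) = −69(1−ω_arm)  ⇒  88·ω_arm = 69  ⇒  ω_arm = 69/88
scale: ω_arm = 69/88 × 3135 rpm = +2458.1250 rpm

+2458.1250 rpm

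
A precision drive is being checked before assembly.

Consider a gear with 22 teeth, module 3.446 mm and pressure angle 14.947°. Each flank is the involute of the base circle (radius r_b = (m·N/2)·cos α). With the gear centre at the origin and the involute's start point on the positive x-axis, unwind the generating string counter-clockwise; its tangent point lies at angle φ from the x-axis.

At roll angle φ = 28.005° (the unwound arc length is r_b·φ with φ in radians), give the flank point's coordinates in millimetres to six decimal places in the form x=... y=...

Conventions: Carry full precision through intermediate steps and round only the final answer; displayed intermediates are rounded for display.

x=40.740371 y=1.391764

recognized (one wheel, involute flank): single-mesh tooth geometry, m = 3.446, N = 22
pitch radius r_p = m·N/2 = 3.446·22/2 = 37.906000
base radius r_b = r_p·cos α = 37.906000·cos 14.947° = 36.623444
roll angle φ = 28.005° = 0.48877946 rad
x = r_b·(cos φ + φ·sin φ) = 40.740371
y = r_b·(sin φ − φ·cos φ) = 1.391764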